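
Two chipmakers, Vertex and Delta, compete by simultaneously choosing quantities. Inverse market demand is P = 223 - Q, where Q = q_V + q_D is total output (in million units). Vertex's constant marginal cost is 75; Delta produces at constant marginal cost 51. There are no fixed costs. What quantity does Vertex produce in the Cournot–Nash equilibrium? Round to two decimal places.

41.33

Vertex's profit: π_V = (223 - Q)q_V - (75q_V). Setting ∂π_V/∂q_V = 0: 148 - 2q_V - (q_D) = 0.
Delta's profit: π_D = (223 - Q)q_D - (51q_D). Setting ∂π_D/∂q_D = 0: 172 - 2q_D - (q_V) = 0.
So q_V = (148 - q_D)/2 and q_D = (172 - q_V)/2.
Substituting one into the other gives q_V = 124/3 and q_D = 196/3.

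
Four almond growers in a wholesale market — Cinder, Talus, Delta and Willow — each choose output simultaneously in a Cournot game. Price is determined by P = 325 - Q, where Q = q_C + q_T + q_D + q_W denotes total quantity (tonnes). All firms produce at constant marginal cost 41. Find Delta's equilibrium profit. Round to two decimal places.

3226.24

Each firm earns π_i = (325 - Q)q_i - 41q_i.
Setting ∂π_i/∂q_i = 0 with rivals' quantities fixed: 284 - 2q_i - Σ_{j≠i} q_j = 0.
By symmetry each firm produces the same amount; substituting Σ_{j≠i} q_j = 3q_i yields q_i = 284/5.
Price P = 325 - 1136/5 = 489/5.
Delta's profit: (489/5 - 41)·(284/5) = 3226.2400.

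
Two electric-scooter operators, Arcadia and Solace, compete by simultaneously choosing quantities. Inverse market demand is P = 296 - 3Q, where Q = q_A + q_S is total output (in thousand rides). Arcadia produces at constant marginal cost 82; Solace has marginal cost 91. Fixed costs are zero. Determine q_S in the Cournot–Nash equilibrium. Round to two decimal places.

Arcadia's profit: π_A = (296 - 3Q)q_A - (82q_A). Setting ∂π_A/∂q_A = 0: 214 - 6q_A - 3(q_S) = 0.
Solace's profit: π_S = (296 - 3Q)q_S - (91q_S). Setting ∂π_S/∂q_S = 0: 205 - 6q_S - 3(q_A) = 0.
Best responses: q_A = (214 - 3q_S)/6, q_S = (205 - 3q_A)/6.
Solving the pair: q_A = 223/9, q_S = 196/9.

21.78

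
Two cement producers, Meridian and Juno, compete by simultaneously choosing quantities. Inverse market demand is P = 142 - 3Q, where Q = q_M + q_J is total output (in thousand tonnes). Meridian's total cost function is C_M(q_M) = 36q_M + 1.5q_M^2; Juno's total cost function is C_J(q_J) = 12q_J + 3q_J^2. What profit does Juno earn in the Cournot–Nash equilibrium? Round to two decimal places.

Meridian's profit: π_M = (142 - 3Q)q_M - (36q_M + (3/2)q_M²). Setting ∂π_M/∂q_M = 0: 106 - 9q_M - 3(q_J) = 0.
Juno's profit: π_J = (142 - 3Q)q_J - (12q_J + 3q_J²). Setting ∂π_J/∂q_J = 0: 130 - 12q_J - 3(q_M) = 0.
Rearranging gives the reaction functions q_M = (106 - 3q_J)/9 and q_J = (130 - 3q_M)/12.
Solving the pair: q_M = 98/11, q_J = 284/33.
Price P = 142 - 3·(578/33) = 984/11.
Juno's profit: (984/11)·(284/33) - 12·(284/33) - 3(284/33)² = 444.3857.

444.39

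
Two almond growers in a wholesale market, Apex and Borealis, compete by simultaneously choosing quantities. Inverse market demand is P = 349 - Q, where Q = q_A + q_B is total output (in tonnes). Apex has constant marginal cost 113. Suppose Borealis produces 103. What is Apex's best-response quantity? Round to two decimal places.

With the rival's output fixed at 103, Apex's profit is π_A = (349 - 103 - q_A)q_A - (113q_A) = (246 - q_A)q_A - (113q_A).
∂π_A/∂q_A = 133 - 2q_A = 0, so q_A = 133/2.

66.50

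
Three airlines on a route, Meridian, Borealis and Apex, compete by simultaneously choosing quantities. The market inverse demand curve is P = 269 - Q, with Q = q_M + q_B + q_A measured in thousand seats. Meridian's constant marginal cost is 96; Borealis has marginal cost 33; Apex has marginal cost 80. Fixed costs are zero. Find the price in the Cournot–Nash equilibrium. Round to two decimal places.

Meridian's profit: π_M = (269 - Q)q_M - (96q_M). Setting ∂π_M/∂q_M = 0: 173 - 2q_M - (q_B + q_A) = 0.
Borealis's first-order condition: 236 - 2q_B - (q_M + q_A) = 0.
Apex's first-order condition: 189 - 2q_A - (q_M + q_B) = 0.
Adding the 3 conditions: 598 − 2Q − 2Q = 0, i.e. Q = 299/2.
Back-substituting: q_M = (173 − 299/2) = 47/2, q_B = (236 − 299/2) = 173/2, q_A = (189 − 299/2) = 79/2.
Total output Q = 299/2, so price P = 269 - 299/2 = 239/2.

119.50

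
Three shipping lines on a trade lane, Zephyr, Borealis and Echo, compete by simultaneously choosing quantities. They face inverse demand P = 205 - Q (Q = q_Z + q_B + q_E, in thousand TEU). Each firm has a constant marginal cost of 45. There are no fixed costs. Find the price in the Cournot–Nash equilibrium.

85

Each firm earns π_i = (205 - Q)q_i - 45q_i.
First-order condition (treating rivals' output as given): 160 - 2q_i - Σ_{j≠i} q_j = 0.
By symmetry each firm produces the same amount; substituting Σ_{j≠i} q_j = 2q_i yields q_i = 160/4 = 40.
Total output Q = 120, so price P = 205 - 120 = 85.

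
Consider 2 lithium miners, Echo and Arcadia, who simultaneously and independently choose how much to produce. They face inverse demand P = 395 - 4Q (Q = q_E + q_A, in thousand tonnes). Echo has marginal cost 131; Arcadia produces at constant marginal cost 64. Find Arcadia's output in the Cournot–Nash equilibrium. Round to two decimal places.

33.17

Echo's profit: π_E = (395 - 4Q)q_E - (131q_E). Setting ∂π_E/∂q_E = 0: 264 - 8q_E - 4(q_A) = 0.
Arcadia's profit: π_A = (395 - 4Q)q_A - (64q_A). Setting ∂π_A/∂q_A = 0: 331 - 8q_A - 4(q_E) = 0.
Best responses: q_E = (264 - 4q_A)/8, q_A = (331 - 4q_E)/8.
Solving the pair: q_E = 197/12, q_A = 199/6.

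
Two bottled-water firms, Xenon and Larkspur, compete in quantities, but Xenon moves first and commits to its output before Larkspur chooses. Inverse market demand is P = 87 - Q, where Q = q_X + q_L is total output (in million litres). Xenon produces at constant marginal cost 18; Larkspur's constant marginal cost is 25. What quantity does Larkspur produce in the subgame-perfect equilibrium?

Solve by backward induction. Given q_X, the follower Larkspur maximises π_L = (87 - q_X - q_L)q_L - 25q_L.
Setting the follower's marginal profit to zero, 62 - q_X - 2q_L = 0, i.e. q_L = (62 - q_X)/2.
Xenon substitutes q_L(q_X) into its own profit: π_X = q_X(87 - q_X - (62 - q_X)/2) - 18q_X = (56 - (1/2)q_X)q_X - 18q_X.
Leader FOC: 38 - q_X = 0, so q_X = 38.
Then q_L = (62 - 38)/2 = 12.

12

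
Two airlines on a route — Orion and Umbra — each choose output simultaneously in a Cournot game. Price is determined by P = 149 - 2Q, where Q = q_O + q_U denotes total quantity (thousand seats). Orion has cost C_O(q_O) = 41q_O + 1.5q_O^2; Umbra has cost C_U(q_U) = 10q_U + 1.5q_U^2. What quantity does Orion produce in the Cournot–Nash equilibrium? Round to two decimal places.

10.62

Orion's profit: π_O = (149 - 2Q)q_O - (41q_O + (3/2)q_O²). Setting ∂π_O/∂q_O = 0: 108 - 7q_O - 2(q_U) = 0.
Umbra's first-order condition: 139 - 7q_U - 2(q_O) = 0.
Rearranging gives the reaction functions q_O = (108 - 2q_U)/7 and q_U = (139 - 2q_O)/7.
Solving the pair: q_O = 478/45, q_U = 757/45.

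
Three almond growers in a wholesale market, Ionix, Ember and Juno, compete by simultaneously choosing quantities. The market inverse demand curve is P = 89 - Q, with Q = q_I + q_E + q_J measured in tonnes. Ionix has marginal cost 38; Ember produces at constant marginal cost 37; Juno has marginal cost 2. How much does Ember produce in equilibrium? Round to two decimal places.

Ionix's profit: π_I = (89 - Q)q_I - (38q_I). Setting ∂π_I/∂q_I = 0: 51 - 2q_I - (q_E + q_J) = 0.
Ember's profit: π_E = (89 - Q)q_E - (37q_E). Setting ∂π_E/∂q_E = 0: 52 - 2q_E - (q_I + q_J) = 0.
Juno's profit: π_J = (89 - Q)q_J - (2q_J). Setting ∂π_J/∂q_J = 0: 87 - 2q_J - (q_I + q_E) = 0.
Summing all 3 equations gives 190 − 4Q = 0, hence Q = 95/2.
Back-substituting: q_I = (51 − 95/2) = 7/2, q_E = (52 − 95/2) = 9/2, q_J = (87 − 95/2) = 79/2.

4.50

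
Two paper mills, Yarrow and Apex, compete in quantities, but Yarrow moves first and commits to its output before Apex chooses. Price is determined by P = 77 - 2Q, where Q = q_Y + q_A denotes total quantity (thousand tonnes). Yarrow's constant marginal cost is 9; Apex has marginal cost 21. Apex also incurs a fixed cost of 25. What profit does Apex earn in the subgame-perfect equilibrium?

Solve by backward induction. Given q_Y, the follower Apex maximises π_A = (77 - 2q_Y - 2q_A)q_A - 21q_A.
∂π_A/∂q_A = 56 - 2q_Y - 4q_A = 0 gives the reaction function q_A = (56 - 2q_Y)/4.
Yarrow substitutes q_A(q_Y) into its own profit: π_Y = q_Y(77 - 2q_Y - (56 - 2q_Y)/2) - 9q_Y = (49 - q_Y)q_Y - 9q_Y.
Maximising: ∂π_Y/∂q_Y = 40 - 2q_Y = 0, giving q_Y = 20.
Then q_A = (56 - 2·20)/4 = 4.
Price P = 77 - 2·24 = 29.
Apex's profit: (29 - 21)·4 - 25 = 7.

7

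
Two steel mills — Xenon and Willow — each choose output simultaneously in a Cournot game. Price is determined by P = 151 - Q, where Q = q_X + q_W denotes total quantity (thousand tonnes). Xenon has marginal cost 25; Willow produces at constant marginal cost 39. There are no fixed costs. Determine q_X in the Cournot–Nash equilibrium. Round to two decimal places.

Xenon's profit: π_X = (151 - Q)q_X - (25q_X). Setting ∂π_X/∂q_X = 0: 126 - 2q_X - (q_W) = 0.
Willow's first-order condition: 112 - 2q_W - (q_X) = 0.
Best responses: q_X = (126 - q_W)/2, q_W = (112 - q_X)/2.
Substituting one into the other gives q_X = 140/3 and q_W = 98/3.

46.67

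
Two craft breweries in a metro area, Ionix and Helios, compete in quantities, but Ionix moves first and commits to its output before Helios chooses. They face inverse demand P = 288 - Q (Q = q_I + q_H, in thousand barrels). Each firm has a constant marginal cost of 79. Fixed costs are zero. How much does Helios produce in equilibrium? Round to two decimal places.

52.25

Solve by backward induction. Given q_I, the follower Helios maximises π_H = (288 - q_I - q_H)q_H - 79q_H.
Setting the follower's marginal profit to zero, 209 - q_I - 2q_H = 0, i.e. q_H = (209 - q_I)/2.
Ionix substitutes q_H(q_I) into its own profit: π_I = q_I(288 - q_I - (209 - q_I)/2) - 79q_I = (367/2 - (1/2)q_I)q_I - 79q_I.
Leader FOC: 209/2 - q_I = 0, so q_I = 209/2.
Then q_H = (209 - 209/2)/2 = 209/4.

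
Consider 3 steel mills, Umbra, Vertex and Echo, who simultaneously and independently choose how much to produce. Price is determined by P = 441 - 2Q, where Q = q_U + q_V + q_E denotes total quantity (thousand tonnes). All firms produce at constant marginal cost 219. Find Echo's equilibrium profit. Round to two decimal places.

1540.13

Each firm earns π_i = (441 - 2Q)q_i - 219q_i.
Setting ∂π_i/∂q_i = 0 with rivals' quantities fixed: 222 - 4q_i - 2·Σ_{j≠i} q_j = 0.
By symmetry each firm produces the same amount; substituting Σ_{j≠i} q_j = 2q_i yields q_i = 222/8 = 111/4.
Price P = 441 - 2·(333/4) = 549/2.
Echo's profit: (549/2 - 219)·(111/4) = 1540.1250.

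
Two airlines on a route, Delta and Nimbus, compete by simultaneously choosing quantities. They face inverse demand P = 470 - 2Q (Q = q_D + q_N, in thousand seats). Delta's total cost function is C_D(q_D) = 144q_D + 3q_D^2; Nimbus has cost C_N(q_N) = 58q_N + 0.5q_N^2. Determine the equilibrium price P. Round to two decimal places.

Delta's profit: π_D = (470 - 2Q)q_D - (144q_D + 3q_D²). Setting ∂π_D/∂q_D = 0: 326 - 10q_D - 2(q_N) = 0.
Nimbus's first-order condition: 412 - 5q_N - 2(q_D) = 0.
Rearranging gives the reaction functions q_D = (326 - 2q_N)/10 and q_N = (412 - 2q_D)/5.
Substituting one into the other gives q_D = 403/23 and q_N = 1734/23.
Total output Q = 92.9130, so price P = 470 - 2·92.9130 = 284.1739.

284.17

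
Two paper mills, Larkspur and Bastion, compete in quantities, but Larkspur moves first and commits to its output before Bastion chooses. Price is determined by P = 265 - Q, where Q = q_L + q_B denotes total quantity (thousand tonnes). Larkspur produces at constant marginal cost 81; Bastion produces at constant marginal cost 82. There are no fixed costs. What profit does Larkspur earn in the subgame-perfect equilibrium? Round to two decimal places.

Solve by backward induction. Given q_L, the follower Bastion maximises π_B = (265 - q_L - q_B)q_B - 82q_B.
Setting the follower's marginal profit to zero, 183 - q_L - 2q_B = 0, i.e. q_B = (183 - q_L)/2.
The leader anticipates this reaction. Substituting into P = 265 - Q gives P = 347/2 - (1/2)q_L, so π_L = (347/2 - (1/2)q_L)q_L - 81q_L.
Maximising: ∂π_L/∂q_L = 185/2 - q_L = 0, giving q_L = 185/2.
Then q_B = (183 - 185/2)/2 = 181/4.
Price P = 265 - 551/4 = 509/4.
Larkspur's profit: (509/4 - 81)·(185/2) = 4278.1250.

4278.13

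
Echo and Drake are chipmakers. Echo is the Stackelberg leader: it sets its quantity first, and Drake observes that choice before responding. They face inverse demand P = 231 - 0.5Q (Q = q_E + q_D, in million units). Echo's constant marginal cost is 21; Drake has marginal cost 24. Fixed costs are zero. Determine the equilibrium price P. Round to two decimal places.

74.25

The follower Drake best-responds to any q_E: π_D = (231 - 0.5Q)q_D - 24q_D.
∂π_D/∂q_D = 207 - (1/2)q_E - q_D = 0 gives the reaction function q_D = (207 - (1/2)q_E).
The leader anticipates this reaction. Substituting into P = 231 - 0.5Q gives P = 255/2 - (1/4)q_E, so π_E = (255/2 - (1/4)q_E)q_E - 21q_E.
Maximising: ∂π_E/∂q_E = 213/2 - (1/2)q_E = 0, giving q_E = 213.
Then q_D = (207 - (1/2)·213) = 201/2.
Total output Q = 627/2, so price P = 231 - (1/2)·(627/2) = 297/4.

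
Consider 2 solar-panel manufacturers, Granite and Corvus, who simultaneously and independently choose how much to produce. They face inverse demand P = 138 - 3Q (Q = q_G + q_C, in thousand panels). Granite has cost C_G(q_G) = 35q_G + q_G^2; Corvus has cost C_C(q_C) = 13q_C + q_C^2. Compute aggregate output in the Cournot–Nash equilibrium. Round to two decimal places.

Granite's profit: π_G = (138 - 3Q)q_G - (35q_G + q_G²). Setting ∂π_G/∂q_G = 0: 103 - 8q_G - 3(q_C) = 0.
Corvus's profit: π_C = (138 - 3Q)q_C - (13q_C + q_C²). Setting ∂π_C/∂q_C = 0: 125 - 8q_C - 3(q_G) = 0.
So q_G = (103 - 3q_C)/8 and q_C = (125 - 3q_G)/8.
Substituting one into the other gives q_G = 449/55 and q_C = 691/55.
Total output Q = 449/55 + 691/55 = 228/11.

20.73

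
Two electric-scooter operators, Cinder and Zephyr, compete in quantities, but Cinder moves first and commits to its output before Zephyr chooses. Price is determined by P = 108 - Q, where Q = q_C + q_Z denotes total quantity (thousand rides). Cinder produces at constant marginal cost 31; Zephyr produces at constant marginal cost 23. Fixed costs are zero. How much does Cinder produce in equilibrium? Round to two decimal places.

34.50

The follower Zephyr best-responds to any q_C: π_Z = (108 - Q)q_Z - 23q_Z.
Setting the follower's marginal profit to zero, 85 - q_C - 2q_Z = 0, i.e. q_Z = (85 - q_C)/2.
The leader anticipates this reaction. Substituting into P = 108 - Q gives P = 131/2 - (1/2)q_C, so π_C = (131/2 - (1/2)q_C)q_C - 31q_C.
The leader's first-order condition 69/2 - q_C = 0 yields q_C = 69/2.
Then q_Z = (85 - 69/2)/2 = 101/4.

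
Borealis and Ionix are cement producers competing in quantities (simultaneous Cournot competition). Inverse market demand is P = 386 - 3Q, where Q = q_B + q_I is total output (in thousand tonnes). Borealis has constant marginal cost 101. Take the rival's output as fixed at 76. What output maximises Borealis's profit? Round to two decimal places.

With the rival's output fixed at 76, Borealis's profit is π_B = (386 - 3·76 - 3q_B)q_B - (101q_B) = (158 - 3q_B)q_B - (101q_B).
∂π_B/∂q_B = 57 - 6q_B = 0, so q_B = 19/2.

9.50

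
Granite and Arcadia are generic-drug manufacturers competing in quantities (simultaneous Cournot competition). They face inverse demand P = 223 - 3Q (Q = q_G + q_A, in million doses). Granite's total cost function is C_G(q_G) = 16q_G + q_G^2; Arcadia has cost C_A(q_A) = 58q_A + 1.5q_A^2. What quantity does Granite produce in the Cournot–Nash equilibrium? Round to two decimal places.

21.71

Granite's profit: π_G = (223 - 3Q)q_G - (16q_G + q_G²). Setting ∂π_G/∂q_G = 0: 207 - 8q_G - 3(q_A) = 0.
Arcadia's first-order condition: 165 - 9q_A - 3(q_G) = 0.
Best responses: q_G = (207 - 3q_A)/8, q_A = (165 - 3q_G)/9.
Substituting one into the other gives q_G = 152/7 and q_A = 233/21.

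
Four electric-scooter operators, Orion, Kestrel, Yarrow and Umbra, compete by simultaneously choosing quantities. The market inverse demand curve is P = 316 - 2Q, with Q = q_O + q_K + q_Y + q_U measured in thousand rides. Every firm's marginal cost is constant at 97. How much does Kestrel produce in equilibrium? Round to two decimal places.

21.90

Each firm earns π_i = (316 - 2Q)q_i - 97q_i.
First-order condition (treating rivals' output as given): 219 - 4q_i - 2·Σ_{j≠i} q_j = 0.
With identical firms every q_j equals q_i, so Σ_{j≠i} q_j = 3q_i and 219 = 10q_i, giving q_i = 219/10.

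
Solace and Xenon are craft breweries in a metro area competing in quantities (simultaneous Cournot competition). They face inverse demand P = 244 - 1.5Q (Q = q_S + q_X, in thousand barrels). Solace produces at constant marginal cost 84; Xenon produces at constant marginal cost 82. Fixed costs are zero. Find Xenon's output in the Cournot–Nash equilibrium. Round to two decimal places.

36.44

Solace's profit: π_S = (244 - 1.5Q)q_S - (84q_S). Setting ∂π_S/∂q_S = 0: 160 - 3q_S - (3/2)(q_X) = 0.
Xenon's first-order condition: 162 - 3q_X - (3/2)(q_S) = 0.
Best responses: q_S = (160 - (3/2)q_X)/3, q_X = (162 - (3/2)q_S)/3.
Substituting one into the other gives q_S = 316/9 and q_X = 328/9.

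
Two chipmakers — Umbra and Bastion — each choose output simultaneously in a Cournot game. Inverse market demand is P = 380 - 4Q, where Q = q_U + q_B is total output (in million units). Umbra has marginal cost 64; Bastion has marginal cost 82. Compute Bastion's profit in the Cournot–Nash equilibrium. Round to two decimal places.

2177.78

Umbra's profit: π_U = (380 - 4Q)q_U - (64q_U). Setting ∂π_U/∂q_U = 0: 316 - 8q_U - 4(q_B) = 0.
Bastion's profit: π_B = (380 - 4Q)q_B - (82q_B). Setting ∂π_B/∂q_B = 0: 298 - 8q_B - 4(q_U) = 0.
Best responses: q_U = (316 - 4q_B)/8, q_B = (298 - 4q_U)/8.
Solving the pair: q_U = 167/6, q_B = 70/3.
Price P = 380 - 4·(307/6) = 526/3.
Bastion's profit: (526/3 - 82)·(70/3) = 2177.7778.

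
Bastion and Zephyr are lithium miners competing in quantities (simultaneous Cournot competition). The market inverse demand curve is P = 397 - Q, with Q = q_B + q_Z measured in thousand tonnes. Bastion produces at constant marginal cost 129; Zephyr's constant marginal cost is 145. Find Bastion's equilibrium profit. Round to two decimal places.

8961.78

Bastion's profit: π_B = (397 - Q)q_B - (129q_B). Setting ∂π_B/∂q_B = 0: 268 - 2q_B - (q_Z) = 0.
Zephyr's profit: π_Z = (397 - Q)q_Z - (145q_Z). Setting ∂π_Z/∂q_Z = 0: 252 - 2q_Z - (q_B) = 0.
So q_B = (268 - q_Z)/2 and q_Z = (252 - q_B)/2.
Substituting one into the other gives q_B = 284/3 and q_Z = 236/3.
Price P = 397 - 520/3 = 671/3.
Bastion's profit: (671/3 - 129)·(284/3) = 8961.7778.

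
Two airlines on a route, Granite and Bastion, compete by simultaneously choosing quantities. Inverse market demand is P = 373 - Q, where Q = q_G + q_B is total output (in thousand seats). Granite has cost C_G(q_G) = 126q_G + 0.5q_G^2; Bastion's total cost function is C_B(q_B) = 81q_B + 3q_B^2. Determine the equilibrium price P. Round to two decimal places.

Granite's profit: π_G = (373 - Q)q_G - (126q_G + (1/2)q_G²). Setting ∂π_G/∂q_G = 0: 247 - 3q_G - (q_B) = 0.
Bastion's profit: π_B = (373 - Q)q_B - (81q_B + 3q_B²). Setting ∂π_B/∂q_B = 0: 292 - 8q_B - (q_G) = 0.
So q_G = (247 - q_B)/3 and q_B = (292 - q_G)/8.
Solving the pair: q_G = 1684/23, q_B = 629/23.
Total output Q = 100.5652, so price P = 373 - 100.5652 = 272.4348.

272.43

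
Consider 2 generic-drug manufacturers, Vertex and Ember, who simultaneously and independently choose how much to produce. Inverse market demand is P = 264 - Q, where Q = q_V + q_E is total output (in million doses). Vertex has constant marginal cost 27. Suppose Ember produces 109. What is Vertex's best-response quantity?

64

With the rival's output fixed at 109, Vertex's profit is π_V = (264 - 109 - q_V)q_V - (27q_V) = (155 - q_V)q_V - (27q_V).
∂π_V/∂q_V = 128 - 2q_V = 0, so q_V = 64.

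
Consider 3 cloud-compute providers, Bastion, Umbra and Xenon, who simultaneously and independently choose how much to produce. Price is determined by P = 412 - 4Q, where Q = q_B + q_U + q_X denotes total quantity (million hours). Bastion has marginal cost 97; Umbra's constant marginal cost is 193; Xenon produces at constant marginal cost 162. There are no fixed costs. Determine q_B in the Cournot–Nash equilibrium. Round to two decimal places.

Bastion's profit: π_B = (412 - 4Q)q_B - (97q_B). Setting ∂π_B/∂q_B = 0: 315 - 8q_B - 4(q_U + q_X) = 0.
Umbra's first-order condition: 219 - 8q_U - 4(q_B + q_X) = 0.
Xenon's profit: π_X = (412 - 4Q)q_X - (162q_X). Setting ∂π_X/∂q_X = 0: 250 - 8q_X - 4(q_B + q_U) = 0.
Adding the 3 conditions: 784 − 8Q − 8Q = 0, i.e. Q = 49.
Back-substituting: q_B = (315 − 196)/4 = 119/4, q_U = (219 − 196)/4 = 23/4, q_X = (250 − 196)/4 = 27/2.

29.75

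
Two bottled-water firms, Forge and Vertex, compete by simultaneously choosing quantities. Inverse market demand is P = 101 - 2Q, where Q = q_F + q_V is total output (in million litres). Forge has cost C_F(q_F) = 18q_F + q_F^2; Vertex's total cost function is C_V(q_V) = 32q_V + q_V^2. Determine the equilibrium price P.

Forge's profit: π_F = (101 - 2Q)q_F - (18q_F + q_F²). Setting ∂π_F/∂q_F = 0: 83 - 6q_F - 2(q_V) = 0.
Vertex's first-order condition: 69 - 6q_V - 2(q_F) = 0.
So q_F = (83 - 2q_V)/6 and q_V = (69 - 2q_F)/6.
Substituting one into the other gives q_F = 45/4 and q_V = 31/4.
Total output Q = 19, so price P = 101 - 2·19 = 63.

63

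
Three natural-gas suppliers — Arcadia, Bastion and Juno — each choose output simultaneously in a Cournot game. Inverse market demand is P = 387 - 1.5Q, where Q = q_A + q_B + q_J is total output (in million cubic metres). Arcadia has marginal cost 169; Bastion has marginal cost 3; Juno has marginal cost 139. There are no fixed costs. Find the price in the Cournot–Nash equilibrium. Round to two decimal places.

Arcadia's profit: π_A = (387 - 1.5Q)q_A - (169q_A). Setting ∂π_A/∂q_A = 0: 218 - 3q_A - (3/2)(q_B + q_J) = 0.
Bastion's profit: π_B = (387 - 1.5Q)q_B - (3q_B). Setting ∂π_B/∂q_B = 0: 384 - 3q_B - (3/2)(q_A + q_J) = 0.
Juno's profit: π_J = (387 - 1.5Q)q_J - (139q_J). Setting ∂π_J/∂q_J = 0: 248 - 3q_J - (3/2)(q_A + q_B) = 0.
Summing all 3 equations gives 850 − 6Q = 0, hence Q = 425/3.
Back-substituting: q_A = (218 − 425/2)/(3/2) = 11/3, q_B = (384 − 425/2)/(3/2) = 343/3, q_J = (248 − 425/2)/(3/2) = 71/3.
Total output Q = 425/3, so price P = 387 - (3/2)·(425/3) = 349/2.

174.50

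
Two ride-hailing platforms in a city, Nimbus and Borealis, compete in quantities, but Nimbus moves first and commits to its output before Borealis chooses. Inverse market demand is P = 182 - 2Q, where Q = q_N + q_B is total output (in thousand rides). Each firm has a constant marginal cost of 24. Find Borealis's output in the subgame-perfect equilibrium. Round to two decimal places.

Solve by backward induction. Given q_N, the follower Borealis maximises π_B = (182 - 2q_N - 2q_B)q_B - 24q_B.
∂π_B/∂q_B = 158 - 2q_N - 4q_B = 0 gives the reaction function q_B = (158 - 2q_N)/4.
The leader anticipates this reaction. Substituting into P = 182 - 2Q gives P = 103 - q_N, so π_N = (103 - q_N)q_N - 24q_N.
Leader FOC: 79 - 2q_N = 0, so q_N = 79/2.
Then q_B = (158 - 2·(79/2))/4 = 79/4.

19.75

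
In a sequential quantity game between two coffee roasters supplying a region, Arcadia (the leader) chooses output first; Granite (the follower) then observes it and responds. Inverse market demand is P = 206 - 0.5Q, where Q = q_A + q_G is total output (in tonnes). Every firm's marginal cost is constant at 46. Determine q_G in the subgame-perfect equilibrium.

80

The follower Granite best-responds to any q_A: π_G = (206 - 0.5Q)q_G - 46q_G.
Follower FOC: 160 - (1/2)q_A - q_G = 0, so q_G(q_A) = (160 - (1/2)q_A).
The leader anticipates this reaction. Substituting into P = 206 - 0.5Q gives P = 126 - (1/4)q_A, so π_A = (126 - (1/4)q_A)q_A - 46q_A.
The leader's first-order condition 80 - (1/2)q_A = 0 yields q_A = 160.
Then q_G = (160 - (1/2)·160) = 80.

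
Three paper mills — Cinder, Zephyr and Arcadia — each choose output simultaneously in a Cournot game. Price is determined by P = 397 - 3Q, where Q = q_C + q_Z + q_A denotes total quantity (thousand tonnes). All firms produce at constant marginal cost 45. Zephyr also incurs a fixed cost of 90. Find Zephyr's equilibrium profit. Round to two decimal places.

2491.33

Each firm earns π_i = (397 - 3Q)q_i - 45q_i.
Setting ∂π_i/∂q_i = 0 with rivals' quantities fixed: 352 - 6q_i - 3·Σ_{j≠i} q_j = 0.
By symmetry each firm produces the same amount; substituting Σ_{j≠i} q_j = 2q_i yields q_i = 352/12 = 88/3.
Price P = 397 - 3·88 = 133.
Zephyr's profit: (133 - 45)·(88/3) - 90 = 2491.3333.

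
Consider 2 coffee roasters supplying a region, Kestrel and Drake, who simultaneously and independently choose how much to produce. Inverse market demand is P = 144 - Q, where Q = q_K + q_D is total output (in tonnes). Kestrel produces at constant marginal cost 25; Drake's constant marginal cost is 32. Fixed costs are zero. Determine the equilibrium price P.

67

Kestrel's profit: π_K = (144 - Q)q_K - (25q_K). Setting ∂π_K/∂q_K = 0: 119 - 2q_K - (q_D) = 0.
Drake's first-order condition: 112 - 2q_D - (q_K) = 0.
Best responses: q_K = (119 - q_D)/2, q_D = (112 - q_K)/2.
Solving the pair: q_K = 42, q_D = 35.
Total output Q = 77, so price P = 144 - 77 = 67.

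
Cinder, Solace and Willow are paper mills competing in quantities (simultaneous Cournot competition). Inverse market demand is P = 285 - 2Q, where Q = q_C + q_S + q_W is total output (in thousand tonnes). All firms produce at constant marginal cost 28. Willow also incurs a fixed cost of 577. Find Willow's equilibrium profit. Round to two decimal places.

1487.03

A representative firm's profit is π_i = q_i(285 - 2Q) - 28q_i.
First-order condition (treating rivals' output as given): 257 - 4q_i - 2·Σ_{j≠i} q_j = 0.
By symmetry each firm produces the same amount; substituting Σ_{j≠i} q_j = 2q_i yields q_i = 257/8.
Price P = 285 - 2·(771/8) = 369/4.
Willow's profit: (369/4 - 28)·(257/8) - 577 = 1487.0313.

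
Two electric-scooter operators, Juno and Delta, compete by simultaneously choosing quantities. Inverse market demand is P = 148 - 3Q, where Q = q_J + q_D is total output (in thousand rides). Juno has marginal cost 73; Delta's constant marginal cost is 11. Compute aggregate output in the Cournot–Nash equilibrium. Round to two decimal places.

Juno's profit: π_J = (148 - 3Q)q_J - (73q_J). Setting ∂π_J/∂q_J = 0: 75 - 6q_J - 3(q_D) = 0.
Delta's first-order condition: 137 - 6q_D - 3(q_J) = 0.
Best responses: q_J = (75 - 3q_D)/6, q_D = (137 - 3q_J)/6.
Solving the pair: q_J = 13/9, q_D = 199/9.
Total output Q = 13/9 + 199/9 = 212/9.

23.56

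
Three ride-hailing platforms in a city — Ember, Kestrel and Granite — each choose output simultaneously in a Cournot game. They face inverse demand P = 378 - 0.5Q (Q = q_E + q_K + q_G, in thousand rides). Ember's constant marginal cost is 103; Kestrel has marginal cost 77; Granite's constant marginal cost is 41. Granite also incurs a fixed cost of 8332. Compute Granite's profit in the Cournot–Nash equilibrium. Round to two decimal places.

Ember's profit: π_E = (378 - 0.5Q)q_E - (103q_E). Setting ∂π_E/∂q_E = 0: 275 - q_E - (1/2)(q_K + q_G) = 0.
Kestrel's profit: π_K = (378 - 0.5Q)q_K - (77q_K). Setting ∂π_K/∂q_K = 0: 301 - q_K - (1/2)(q_E + q_G) = 0.
Granite's first-order condition: 337 - q_G - (1/2)(q_E + q_K) = 0.
Adding the 3 first-order conditions: 913 − 2Q = 0, so Q = 913/2.
Back-substituting: q_E = (275 − 913/4)/(1/2) = 187/2, q_K = (301 − 913/4)/(1/2) = 291/2, q_G = (337 − 913/4)/(1/2) = 435/2.
Price P = 378 - (1/2)·(913/2) = 599/4.
Granite's profit: (599/4 - 41)·(435/2) - 8332 = 15321.1250.

15321.13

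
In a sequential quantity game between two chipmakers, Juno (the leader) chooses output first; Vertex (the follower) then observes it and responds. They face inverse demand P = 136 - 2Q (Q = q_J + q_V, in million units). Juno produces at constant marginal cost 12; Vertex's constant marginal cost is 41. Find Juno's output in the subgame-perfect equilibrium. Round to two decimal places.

38.25

Solve by backward induction. Given q_J, the follower Vertex maximises π_V = (136 - 2q_J - 2q_V)q_V - 41q_V.
Setting the follower's marginal profit to zero, 95 - 2q_J - 4q_V = 0, i.e. q_V = (95 - 2q_J)/4.
The leader anticipates this reaction. Substituting into P = 136 - 2Q gives P = 177/2 - q_J, so π_J = (177/2 - q_J)q_J - 12q_J.
The leader's first-order condition 153/2 - 2q_J = 0 yields q_J = 153/4.
Then q_V = (95 - 2·(153/4))/4 = 37/8.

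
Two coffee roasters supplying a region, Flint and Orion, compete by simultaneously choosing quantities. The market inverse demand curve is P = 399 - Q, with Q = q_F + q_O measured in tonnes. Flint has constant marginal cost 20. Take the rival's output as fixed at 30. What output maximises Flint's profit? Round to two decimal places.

174.50

With the rival's output fixed at 30, Flint's profit is π_F = (399 - 30 - q_F)q_F - (20q_F) = (369 - q_F)q_F - (20q_F).
∂π_F/∂q_F = 349 - 2q_F = 0, so q_F = 349/2.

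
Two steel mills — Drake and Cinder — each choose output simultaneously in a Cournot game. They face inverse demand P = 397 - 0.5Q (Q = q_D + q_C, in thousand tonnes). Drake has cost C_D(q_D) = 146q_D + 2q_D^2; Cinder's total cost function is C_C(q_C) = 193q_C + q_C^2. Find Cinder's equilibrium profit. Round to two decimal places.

5516.55

Drake's profit: π_D = (397 - 0.5Q)q_D - (146q_D + 2q_D²). Setting ∂π_D/∂q_D = 0: 251 - 5q_D - (1/2)(q_C) = 0.
Cinder's profit: π_C = (397 - 0.5Q)q_C - (193q_C + q_C²). Setting ∂π_C/∂q_C = 0: 204 - 3q_C - (1/2)(q_D) = 0.
So q_D = (251 - (1/2)q_C)/5 and q_C = (204 - (1/2)q_D)/3.
Solving the pair: q_D = 44.1356, q_C = 60.6441.
Price P = 397 - (1/2)·104.7797 = 344.6102.
Cinder's profit: 344.6102·60.6441 - 193·60.6441 - 60.6441² = 5516.5544.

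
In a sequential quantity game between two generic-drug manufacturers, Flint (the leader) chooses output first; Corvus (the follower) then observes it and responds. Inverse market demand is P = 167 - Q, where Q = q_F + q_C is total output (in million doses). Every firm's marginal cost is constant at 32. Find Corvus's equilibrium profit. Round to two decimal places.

The follower Corvus best-responds to any q_F: π_C = (167 - Q)q_C - 32q_C.
∂π_C/∂q_C = 135 - q_F - 2q_C = 0 gives the reaction function q_C = (135 - q_F)/2.
Flint substitutes q_C(q_F) into its own profit: π_F = q_F(167 - q_F - (135 - q_F)/2) - 32q_F = (199/2 - (1/2)q_F)q_F - 32q_F.
The leader's first-order condition 135/2 - q_F = 0 yields q_F = 135/2.
Then q_C = (135 - 135/2)/2 = 135/4.
Price P = 167 - 405/4 = 263/4.
Corvus's profit: (263/4 - 32)·(135/4) = 1139.0625.

1139.06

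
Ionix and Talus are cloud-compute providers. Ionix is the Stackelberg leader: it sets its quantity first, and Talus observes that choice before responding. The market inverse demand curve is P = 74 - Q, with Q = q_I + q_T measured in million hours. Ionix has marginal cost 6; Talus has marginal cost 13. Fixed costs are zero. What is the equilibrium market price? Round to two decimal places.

24.75

The follower Talus best-responds to any q_I: π_T = (74 - Q)q_T - 13q_T.
∂π_T/∂q_T = 61 - q_I - 2q_T = 0 gives the reaction function q_T = (61 - q_I)/2.
The leader anticipates this reaction. Substituting into P = 74 - Q gives P = 87/2 - (1/2)q_I, so π_I = (87/2 - (1/2)q_I)q_I - 6q_I.
Leader FOC: 75/2 - q_I = 0, so q_I = 75/2.
Then q_T = (61 - 75/2)/2 = 47/4.
Total output Q = 197/4, so price P = 74 - 197/4 = 99/4.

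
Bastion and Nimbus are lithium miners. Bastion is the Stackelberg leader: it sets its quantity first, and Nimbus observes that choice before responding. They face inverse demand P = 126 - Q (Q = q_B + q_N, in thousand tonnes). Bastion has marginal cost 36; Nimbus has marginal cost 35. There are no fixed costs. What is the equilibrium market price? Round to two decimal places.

58.25

The follower Nimbus best-responds to any q_B: π_N = (126 - Q)q_N - 35q_N.
∂π_N/∂q_N = 91 - q_B - 2q_N = 0 gives the reaction function q_N = (91 - q_B)/2.
Bastion substitutes q_N(q_B) into its own profit: π_B = q_B(126 - q_B - (91 - q_B)/2) - 36q_B = (161/2 - (1/2)q_B)q_B - 36q_B.
The leader's first-order condition 89/2 - q_B = 0 yields q_B = 89/2.
Then q_N = (91 - 89/2)/2 = 93/4.
Total output Q = 271/4, so price P = 126 - 271/4 = 233/4.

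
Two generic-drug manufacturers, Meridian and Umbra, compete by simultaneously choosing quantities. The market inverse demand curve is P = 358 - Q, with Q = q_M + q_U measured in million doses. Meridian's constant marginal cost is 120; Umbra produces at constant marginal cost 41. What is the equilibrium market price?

Meridian's profit: π_M = (358 - Q)q_M - (120q_M). Setting ∂π_M/∂q_M = 0: 238 - 2q_M - (q_U) = 0.
Umbra's first-order condition: 317 - 2q_U - (q_M) = 0.
Rearranging gives the reaction functions q_M = (238 - q_U)/2 and q_U = (317 - q_M)/2.
Solving the pair: q_M = 53, q_U = 132.
Total output Q = 185, so price P = 358 - 185 = 173.

173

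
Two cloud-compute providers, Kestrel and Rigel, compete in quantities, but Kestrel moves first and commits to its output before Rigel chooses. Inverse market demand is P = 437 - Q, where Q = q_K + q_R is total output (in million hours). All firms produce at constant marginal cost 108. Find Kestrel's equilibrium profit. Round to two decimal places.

13530.13

The follower Rigel best-responds to any q_K: π_R = (437 - Q)q_R - 108q_R.
∂π_R/∂q_R = 329 - q_K - 2q_R = 0 gives the reaction function q_R = (329 - q_K)/2.
Kestrel substitutes q_R(q_K) into its own profit: π_K = q_K(437 - q_K - (329 - q_K)/2) - 108q_K = (545/2 - (1/2)q_K)q_K - 108q_K.
Maximising: ∂π_K/∂q_K = 329/2 - q_K = 0, giving q_K = 329/2.
Then q_R = (329 - 329/2)/2 = 329/4.
Price P = 437 - 987/4 = 761/4.
Kestrel's profit: (761/4 - 108)·(329/2) = 13530.1250.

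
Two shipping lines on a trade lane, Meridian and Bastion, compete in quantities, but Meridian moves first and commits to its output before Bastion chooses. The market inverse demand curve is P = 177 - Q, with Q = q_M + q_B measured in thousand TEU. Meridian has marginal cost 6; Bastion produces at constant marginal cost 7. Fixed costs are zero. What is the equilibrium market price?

The follower Bastion best-responds to any q_M: π_B = (177 - Q)q_B - 7q_B.
∂π_B/∂q_B = 170 - q_M - 2q_B = 0 gives the reaction function q_B = (170 - q_M)/2.
Meridian substitutes q_B(q_M) into its own profit: π_M = q_M(177 - q_M - (170 - q_M)/2) - 6q_M = (92 - (1/2)q_M)q_M - 6q_M.
Maximising: ∂π_M/∂q_M = 86 - q_M = 0, giving q_M = 86.
Then q_B = (170 - 86)/2 = 42.
Total output Q = 128, so price P = 177 - 128 = 49.

49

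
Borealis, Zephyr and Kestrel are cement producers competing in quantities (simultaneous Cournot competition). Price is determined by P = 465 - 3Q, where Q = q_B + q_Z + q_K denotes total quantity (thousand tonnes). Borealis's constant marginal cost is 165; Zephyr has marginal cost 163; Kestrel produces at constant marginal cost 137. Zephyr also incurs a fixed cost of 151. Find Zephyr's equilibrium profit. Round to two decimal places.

Borealis's profit: π_B = (465 - 3Q)q_B - (165q_B). Setting ∂π_B/∂q_B = 0: 300 - 6q_B - 3(q_Z + q_K) = 0.
Zephyr's profit: π_Z = (465 - 3Q)q_Z - (163q_Z). Setting ∂π_Z/∂q_Z = 0: 302 - 6q_Z - 3(q_B + q_K) = 0.
Kestrel's first-order condition: 328 - 6q_K - 3(q_B + q_Z) = 0.
Adding the 3 first-order conditions: 930 − 12Q = 0, so Q = 155/2.
Back-substituting: q_B = (300 − 465/2)/3 = 45/2, q_Z = (302 − 465/2)/3 = 139/6, q_K = (328 − 465/2)/3 = 191/6.
Price P = 465 - 3·(155/2) = 465/2.
Zephyr's profit: (465/2 - 163)·(139/6) - 151 = 1459.0833.

1459.08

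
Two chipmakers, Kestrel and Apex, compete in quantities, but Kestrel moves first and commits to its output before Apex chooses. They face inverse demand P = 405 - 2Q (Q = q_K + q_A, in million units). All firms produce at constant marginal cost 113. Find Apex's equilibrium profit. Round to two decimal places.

Solve by backward induction. Given q_K, the follower Apex maximises π_A = (405 - 2q_K - 2q_A)q_A - 113q_A.
Follower FOC: 292 - 2q_K - 4q_A = 0, so q_A(q_K) = (292 - 2q_K)/4.
The leader anticipates this reaction. Substituting into P = 405 - 2Q gives P = 259 - q_K, so π_K = (259 - q_K)q_K - 113q_K.
Leader FOC: 146 - 2q_K = 0, so q_K = 73.
Then q_A = (292 - 2·73)/4 = 73/2.
Price P = 405 - 2·(219/2) = 186.
Apex's profit: (186 - 113)·(73/2) = 2664.5000.

2664.50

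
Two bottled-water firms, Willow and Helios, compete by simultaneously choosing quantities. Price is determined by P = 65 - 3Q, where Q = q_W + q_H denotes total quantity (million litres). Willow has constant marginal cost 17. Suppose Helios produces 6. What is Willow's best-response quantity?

5

With the rival's output fixed at 6, Willow's profit is π_W = (65 - 3·6 - 3q_W)q_W - (17q_W) = (47 - 3q_W)q_W - (17q_W).
∂π_W/∂q_W = 30 - 6q_W = 0, so q_W = 5.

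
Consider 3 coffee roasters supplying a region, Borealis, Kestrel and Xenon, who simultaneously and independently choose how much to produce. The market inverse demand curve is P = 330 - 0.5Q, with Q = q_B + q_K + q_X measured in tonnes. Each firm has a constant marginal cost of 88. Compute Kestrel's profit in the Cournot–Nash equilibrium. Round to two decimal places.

A representative firm's profit is π_i = q_i(330 - 0.5Q) - 88q_i.
First-order condition (treating rivals' output as given): 242 - q_i - (1/2)·Σ_{j≠i} q_j = 0.
By symmetry each firm produces the same amount; substituting Σ_{j≠i} q_j = 2q_i yields q_i = 242/2 = 121.
Price P = 330 - (1/2)·363 = 297/2.
Kestrel's profit: (297/2 - 88)·121 = 7320.5000.

7320.50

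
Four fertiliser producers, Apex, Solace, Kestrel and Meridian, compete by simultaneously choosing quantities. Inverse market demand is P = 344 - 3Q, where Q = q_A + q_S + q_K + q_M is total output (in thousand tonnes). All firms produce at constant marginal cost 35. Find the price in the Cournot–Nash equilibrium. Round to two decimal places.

96.80

A representative firm's profit is π_i = q_i(344 - 3Q) - 35q_i.
First-order condition (treating rivals' output as given): 309 - 6q_i - 3·Σ_{j≠i} q_j = 0.
With identical firms every q_j equals q_i, so Σ_{j≠i} q_j = 3q_i and 309 = 15q_i, giving q_i = 103/5.
Total output Q = 412/5, so price P = 344 - 3·(412/5) = 484/5.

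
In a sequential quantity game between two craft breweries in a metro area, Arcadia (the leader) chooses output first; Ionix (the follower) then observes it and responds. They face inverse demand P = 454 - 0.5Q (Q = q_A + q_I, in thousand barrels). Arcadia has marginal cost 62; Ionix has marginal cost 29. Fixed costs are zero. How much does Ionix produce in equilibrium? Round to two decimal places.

245.50

Solve by backward induction. Given q_A, the follower Ionix maximises π_I = (454 - (1/2)q_A - (1/2)q_I)q_I - 29q_I.
Follower FOC: 425 - (1/2)q_A - q_I = 0, so q_I(q_A) = (425 - (1/2)q_A).
The leader anticipates this reaction. Substituting into P = 454 - 0.5Q gives P = 483/2 - (1/4)q_A, so π_A = (483/2 - (1/4)q_A)q_A - 62q_A.
Maximising: ∂π_A/∂q_A = 359/2 - (1/2)q_A = 0, giving q_A = 359.
Then q_I = (425 - (1/2)·359) = 491/2.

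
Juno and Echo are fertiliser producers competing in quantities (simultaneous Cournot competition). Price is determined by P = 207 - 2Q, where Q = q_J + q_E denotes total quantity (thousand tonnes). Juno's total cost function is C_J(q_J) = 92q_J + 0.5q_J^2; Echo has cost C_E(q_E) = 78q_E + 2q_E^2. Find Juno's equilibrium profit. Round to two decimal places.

Juno's profit: π_J = (207 - 2Q)q_J - (92q_J + (1/2)q_J²). Setting ∂π_J/∂q_J = 0: 115 - 5q_J - 2(q_E) = 0.
Echo's first-order condition: 129 - 8q_E - 2(q_J) = 0.
So q_J = (115 - 2q_E)/5 and q_E = (129 - 2q_J)/8.
Substituting one into the other gives q_J = 331/18 and q_E = 415/36.
Price P = 207 - 2·(359/12) = 883/6.
Juno's profit: (883/6)·(331/18) - 92·(331/18) - (1/2)(331/18)² = 845.3781.

845.38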